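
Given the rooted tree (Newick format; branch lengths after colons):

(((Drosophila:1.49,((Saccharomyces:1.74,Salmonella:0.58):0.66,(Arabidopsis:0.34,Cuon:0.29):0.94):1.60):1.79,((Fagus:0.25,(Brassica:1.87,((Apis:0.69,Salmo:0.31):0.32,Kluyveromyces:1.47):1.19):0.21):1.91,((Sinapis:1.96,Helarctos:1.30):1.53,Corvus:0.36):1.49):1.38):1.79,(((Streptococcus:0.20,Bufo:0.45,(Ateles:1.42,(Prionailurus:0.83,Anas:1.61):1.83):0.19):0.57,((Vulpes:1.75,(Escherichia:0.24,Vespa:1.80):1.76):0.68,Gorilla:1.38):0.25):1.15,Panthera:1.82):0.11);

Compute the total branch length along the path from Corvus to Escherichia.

The path runs Corvus → … → MRCA → … → Escherichia; the MRCA is the root of the tree.
Branch lengths along that path: 0.36 + 1.49 + 1.38 + 1.79 + 0.11 + 1.15 + 0.25 + 0.68 + 1.76 + 0.24 = 9.21.

9.21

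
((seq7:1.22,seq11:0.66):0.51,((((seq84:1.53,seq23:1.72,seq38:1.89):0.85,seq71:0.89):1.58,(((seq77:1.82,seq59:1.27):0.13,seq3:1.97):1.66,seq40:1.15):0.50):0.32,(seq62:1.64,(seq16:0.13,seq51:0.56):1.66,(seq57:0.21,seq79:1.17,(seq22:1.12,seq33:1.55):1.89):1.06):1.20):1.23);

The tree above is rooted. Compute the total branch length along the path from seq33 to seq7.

8.66

The path runs seq33 → … → MRCA → … → seq7; the MRCA is the root of the tree.
Branch lengths along that path: 1.55 + 1.89 + 1.06 + 1.20 + 1.23 + 0.51 + 1.22 = 8.66.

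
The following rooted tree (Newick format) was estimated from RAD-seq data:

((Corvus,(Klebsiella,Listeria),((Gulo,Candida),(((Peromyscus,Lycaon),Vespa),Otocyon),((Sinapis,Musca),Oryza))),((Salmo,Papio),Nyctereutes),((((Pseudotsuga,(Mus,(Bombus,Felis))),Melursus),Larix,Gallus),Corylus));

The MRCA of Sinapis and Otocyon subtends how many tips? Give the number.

The MRCA of Sinapis and Otocyon is the node subtending ((Gulo,Candida),(((Peromyscus,Lycaon),Vespa),Otocyon),((Sinapis,Musca),Oryza)).
That clade contains 9 terminal taxa: Candida, Gulo, Lycaon, Musca, Oryza, Otocyon, Peromyscus, Sinapis, Vespa.

9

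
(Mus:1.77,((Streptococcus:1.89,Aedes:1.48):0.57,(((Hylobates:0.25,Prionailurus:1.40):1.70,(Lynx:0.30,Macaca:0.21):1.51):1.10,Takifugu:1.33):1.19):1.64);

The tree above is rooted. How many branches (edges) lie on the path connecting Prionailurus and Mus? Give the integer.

The MRCA of Prionailurus and Mus is the root of the tree.
From Prionailurus up to that node: 5 branches. From Mus up to the same node: 1 branch. Total: 5 + 1 = 6.

6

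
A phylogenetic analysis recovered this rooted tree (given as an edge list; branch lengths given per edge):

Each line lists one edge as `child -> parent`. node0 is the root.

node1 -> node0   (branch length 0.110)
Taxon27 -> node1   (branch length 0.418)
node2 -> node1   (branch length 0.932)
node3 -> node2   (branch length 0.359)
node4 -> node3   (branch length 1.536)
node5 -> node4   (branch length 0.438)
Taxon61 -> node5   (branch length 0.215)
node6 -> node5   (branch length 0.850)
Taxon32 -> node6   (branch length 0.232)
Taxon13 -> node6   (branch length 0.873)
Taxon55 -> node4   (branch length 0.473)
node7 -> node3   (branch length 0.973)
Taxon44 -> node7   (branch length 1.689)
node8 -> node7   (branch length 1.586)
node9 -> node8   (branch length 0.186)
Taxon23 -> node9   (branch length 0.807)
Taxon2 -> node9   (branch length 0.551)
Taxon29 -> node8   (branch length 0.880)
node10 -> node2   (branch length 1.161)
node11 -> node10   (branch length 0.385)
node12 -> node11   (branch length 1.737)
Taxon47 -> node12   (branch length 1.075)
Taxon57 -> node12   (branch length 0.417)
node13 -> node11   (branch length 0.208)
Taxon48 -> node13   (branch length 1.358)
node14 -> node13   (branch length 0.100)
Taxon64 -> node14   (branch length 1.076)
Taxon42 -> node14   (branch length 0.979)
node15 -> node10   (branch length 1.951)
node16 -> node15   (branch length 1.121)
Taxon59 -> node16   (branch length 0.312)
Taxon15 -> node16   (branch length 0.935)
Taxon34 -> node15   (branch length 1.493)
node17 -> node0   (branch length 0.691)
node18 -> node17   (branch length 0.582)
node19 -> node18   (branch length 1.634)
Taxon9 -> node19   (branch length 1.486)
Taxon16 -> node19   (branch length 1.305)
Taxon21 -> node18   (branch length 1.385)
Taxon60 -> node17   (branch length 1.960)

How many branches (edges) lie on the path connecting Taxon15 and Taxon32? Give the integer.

The MRCA of Taxon15 and Taxon32 is the node subtending ((((Taxon61,(Taxon32,Taxon13)),Taxon55),(Taxon44,((Taxon23,Taxon2),Taxon29))),(((Taxon47,Taxon57),(Taxon48,(Taxon64,Taxon42))),((Taxon59,Taxon15),Taxon34))).
From Taxon15 up to that node: 4 branches. From Taxon32 up to the same node: 5 branches. Total: 4 + 5 = 9.

9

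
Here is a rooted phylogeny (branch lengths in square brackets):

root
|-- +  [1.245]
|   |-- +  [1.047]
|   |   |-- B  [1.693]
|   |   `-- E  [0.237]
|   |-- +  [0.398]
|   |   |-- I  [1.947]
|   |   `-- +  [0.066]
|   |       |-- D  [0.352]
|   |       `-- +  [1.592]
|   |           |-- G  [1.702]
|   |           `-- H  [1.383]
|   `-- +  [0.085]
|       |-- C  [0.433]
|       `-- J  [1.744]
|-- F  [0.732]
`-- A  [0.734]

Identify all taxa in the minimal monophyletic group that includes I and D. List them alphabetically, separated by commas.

Tracing I: it sits inside (I,(D,(G,H))).
Tracing D: it sits inside (D,(G,H)).
The smallest clade enclosing both is (I,(D,(G,H))); the answer is its 4 terminal taxa in alphabetical order.

D, G, H, I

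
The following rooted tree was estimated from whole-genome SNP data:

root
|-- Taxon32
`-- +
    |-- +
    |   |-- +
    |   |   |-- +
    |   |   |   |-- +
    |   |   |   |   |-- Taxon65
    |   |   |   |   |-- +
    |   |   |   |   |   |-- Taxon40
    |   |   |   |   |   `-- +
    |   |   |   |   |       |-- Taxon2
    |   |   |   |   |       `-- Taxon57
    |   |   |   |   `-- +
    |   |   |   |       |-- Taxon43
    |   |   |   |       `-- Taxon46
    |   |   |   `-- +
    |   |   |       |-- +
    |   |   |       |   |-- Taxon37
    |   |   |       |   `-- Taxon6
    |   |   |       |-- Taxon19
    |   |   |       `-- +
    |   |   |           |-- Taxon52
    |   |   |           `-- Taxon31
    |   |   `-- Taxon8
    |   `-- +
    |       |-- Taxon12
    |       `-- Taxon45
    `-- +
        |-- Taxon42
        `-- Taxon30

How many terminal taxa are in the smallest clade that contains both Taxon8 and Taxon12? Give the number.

The MRCA of Taxon8 and Taxon12 is the node subtending ((((Taxon65,(Taxon40,(Taxon2,Taxon57)),(Taxon43,Taxon46)),((Taxon37,Taxon6),Taxon19,(Taxon52,Taxon31))),Taxon8),(Taxon12,Taxon45)).
That clade contains 14 terminal taxa: Taxon12, Taxon19, Taxon2, Taxon31, Taxon37, Taxon40, Taxon43, Taxon45, Taxon46, Taxon52, Taxon57, Taxon6, Taxon65, Taxon8.

14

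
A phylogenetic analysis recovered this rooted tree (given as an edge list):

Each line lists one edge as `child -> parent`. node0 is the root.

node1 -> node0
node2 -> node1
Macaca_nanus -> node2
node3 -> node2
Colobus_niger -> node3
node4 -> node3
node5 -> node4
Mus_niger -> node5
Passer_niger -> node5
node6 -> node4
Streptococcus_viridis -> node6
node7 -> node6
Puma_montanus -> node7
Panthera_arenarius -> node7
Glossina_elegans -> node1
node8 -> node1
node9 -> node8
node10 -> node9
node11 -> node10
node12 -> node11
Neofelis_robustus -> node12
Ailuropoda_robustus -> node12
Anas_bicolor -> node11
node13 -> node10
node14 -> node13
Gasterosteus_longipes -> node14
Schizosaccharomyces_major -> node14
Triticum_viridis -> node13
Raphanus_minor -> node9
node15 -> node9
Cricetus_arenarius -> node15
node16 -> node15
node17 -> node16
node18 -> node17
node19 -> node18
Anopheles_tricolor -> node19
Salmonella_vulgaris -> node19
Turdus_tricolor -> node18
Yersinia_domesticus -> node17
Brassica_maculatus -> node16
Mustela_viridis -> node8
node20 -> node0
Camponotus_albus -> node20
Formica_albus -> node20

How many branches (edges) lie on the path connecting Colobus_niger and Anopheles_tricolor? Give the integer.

The MRCA of Colobus_niger and Anopheles_tricolor is the node subtending ((Macaca_nanus,(Colobus_niger,((Mus_niger,Passer_niger),(Streptococcus_viridis,(Puma_montanus,Panthera_arenarius))))),Glossina_elegans,(((((Neofelis_robustus,Ailuropoda_robustus),Anas_bicolor),((Gasterosteus_longipes,Schizosaccharomyces_major),Triticum_viridis)),Raphanus_minor,(Cricetus_arenarius,((((Anopheles_tricolor,Salmonella_vulgaris),Turdus_tricolor),Yersinia_domesticus),Brassica_maculatus))),Mustela_viridis)).
From Colobus_niger up to that node: 3 branches. From Anopheles_tricolor up to the same node: 8 branches. Total: 3 + 8 = 11.

11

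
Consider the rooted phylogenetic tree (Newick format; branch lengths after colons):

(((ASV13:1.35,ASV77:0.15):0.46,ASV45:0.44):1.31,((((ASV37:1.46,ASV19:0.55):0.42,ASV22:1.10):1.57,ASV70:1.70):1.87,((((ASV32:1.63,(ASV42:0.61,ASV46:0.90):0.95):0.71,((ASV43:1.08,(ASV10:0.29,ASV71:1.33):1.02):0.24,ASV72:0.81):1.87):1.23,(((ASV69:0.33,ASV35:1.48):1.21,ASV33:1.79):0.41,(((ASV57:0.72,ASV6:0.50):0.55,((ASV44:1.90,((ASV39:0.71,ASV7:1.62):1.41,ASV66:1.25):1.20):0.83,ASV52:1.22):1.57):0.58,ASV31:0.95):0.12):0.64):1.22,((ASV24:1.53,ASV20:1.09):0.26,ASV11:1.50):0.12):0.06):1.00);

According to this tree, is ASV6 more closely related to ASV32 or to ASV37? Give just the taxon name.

ASV32

The MRCA of ASV6 and ASV32 subtends (((ASV32,(ASV42,ASV46)),((ASV43,(ASV10,ASV71)),ASV72)),(((ASV69,ASV35),ASV33),(((ASV57,ASV6),((ASV44,((ASV39,ASV7),ASV66)),ASV52)),ASV31))) (18 taxa).
The MRCA of ASV6 and ASV37 subtends ((((ASV37,ASV19),ASV22),ASV70),((((ASV32,(ASV42,ASV46)),((ASV43,(ASV10,ASV71)),ASV72)),(((ASV69,ASV35),ASV33),(((ASV57,ASV6),((ASV44,((ASV39,ASV7),ASV66)),ASV52)),ASV31))),((ASV24,ASV20),ASV11))) (25 taxa).
The first is nested inside the second, so ASV6 shares a more recent common ancestor with ASV32.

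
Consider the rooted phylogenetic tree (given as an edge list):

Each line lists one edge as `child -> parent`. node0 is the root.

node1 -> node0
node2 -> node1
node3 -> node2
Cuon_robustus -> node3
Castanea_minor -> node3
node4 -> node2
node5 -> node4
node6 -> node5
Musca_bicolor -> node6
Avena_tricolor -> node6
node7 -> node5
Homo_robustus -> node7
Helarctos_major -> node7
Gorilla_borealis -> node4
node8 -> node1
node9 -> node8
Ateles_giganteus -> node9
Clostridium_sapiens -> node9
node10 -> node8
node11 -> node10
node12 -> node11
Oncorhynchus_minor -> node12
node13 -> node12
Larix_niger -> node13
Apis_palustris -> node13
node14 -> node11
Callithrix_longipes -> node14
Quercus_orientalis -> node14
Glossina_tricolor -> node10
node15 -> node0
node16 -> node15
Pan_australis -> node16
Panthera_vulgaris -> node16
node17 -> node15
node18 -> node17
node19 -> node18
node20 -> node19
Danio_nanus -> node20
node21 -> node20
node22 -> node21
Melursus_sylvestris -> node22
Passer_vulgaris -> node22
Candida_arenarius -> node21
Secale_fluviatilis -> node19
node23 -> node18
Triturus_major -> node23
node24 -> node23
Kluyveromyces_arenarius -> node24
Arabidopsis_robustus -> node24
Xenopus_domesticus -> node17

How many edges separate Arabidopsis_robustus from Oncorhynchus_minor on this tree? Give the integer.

12

The MRCA of Arabidopsis_robustus and Oncorhynchus_minor is the root of the tree.
From Arabidopsis_robustus up to that node: 6 branches. From Oncorhynchus_minor up to the same node: 6 branches. Total: 6 + 6 = 12.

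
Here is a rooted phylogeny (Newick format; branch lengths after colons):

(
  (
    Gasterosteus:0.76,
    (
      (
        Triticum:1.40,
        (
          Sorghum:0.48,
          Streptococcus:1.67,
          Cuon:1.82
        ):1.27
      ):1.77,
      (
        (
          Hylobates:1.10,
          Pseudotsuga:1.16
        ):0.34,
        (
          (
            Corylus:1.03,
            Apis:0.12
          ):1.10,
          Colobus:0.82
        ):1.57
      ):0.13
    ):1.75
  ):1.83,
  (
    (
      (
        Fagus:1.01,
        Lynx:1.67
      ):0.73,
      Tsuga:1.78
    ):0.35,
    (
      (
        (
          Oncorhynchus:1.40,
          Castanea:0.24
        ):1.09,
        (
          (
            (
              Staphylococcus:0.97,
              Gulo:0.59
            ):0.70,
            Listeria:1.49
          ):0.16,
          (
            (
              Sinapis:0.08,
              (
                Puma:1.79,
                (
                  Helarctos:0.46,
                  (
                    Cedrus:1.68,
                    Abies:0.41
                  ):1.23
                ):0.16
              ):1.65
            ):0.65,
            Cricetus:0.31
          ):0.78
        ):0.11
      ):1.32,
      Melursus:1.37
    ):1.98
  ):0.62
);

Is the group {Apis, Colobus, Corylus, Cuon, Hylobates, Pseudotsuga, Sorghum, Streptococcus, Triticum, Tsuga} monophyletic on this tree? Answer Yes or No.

The MRCA of the listed taxa is the root, so the smallest clade containing them is the whole tree.
That clade also contains Abies, Castanea, Cedrus, Cricetus, Fagus, Gasterosteus, Gulo, Helarctos, Listeria, Lynx, Melursus, Oncorhynchus, Puma, Sinapis, Staphylococcus, which are not in the proposed group, so the group is not monophyletic.

No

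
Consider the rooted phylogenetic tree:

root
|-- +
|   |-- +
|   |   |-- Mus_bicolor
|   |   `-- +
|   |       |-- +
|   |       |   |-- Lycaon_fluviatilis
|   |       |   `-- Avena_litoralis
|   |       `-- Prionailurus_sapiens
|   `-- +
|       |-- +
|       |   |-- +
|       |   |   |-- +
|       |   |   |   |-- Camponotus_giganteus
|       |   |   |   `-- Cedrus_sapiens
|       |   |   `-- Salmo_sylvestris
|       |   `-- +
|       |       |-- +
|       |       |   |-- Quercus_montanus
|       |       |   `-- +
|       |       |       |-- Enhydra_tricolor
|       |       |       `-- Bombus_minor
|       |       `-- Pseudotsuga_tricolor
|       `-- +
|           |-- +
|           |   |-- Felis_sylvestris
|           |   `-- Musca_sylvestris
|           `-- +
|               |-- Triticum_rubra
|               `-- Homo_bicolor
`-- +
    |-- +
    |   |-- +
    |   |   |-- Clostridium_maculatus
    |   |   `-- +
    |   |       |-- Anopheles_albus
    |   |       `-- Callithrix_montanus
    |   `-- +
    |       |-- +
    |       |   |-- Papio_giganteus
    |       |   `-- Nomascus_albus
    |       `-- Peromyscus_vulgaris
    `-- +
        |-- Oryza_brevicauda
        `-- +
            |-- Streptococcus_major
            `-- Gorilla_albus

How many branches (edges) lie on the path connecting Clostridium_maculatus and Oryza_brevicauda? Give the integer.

5

The MRCA of Clostridium_maculatus and Oryza_brevicauda is the node subtending (((Clostridium_maculatus,(Anopheles_albus,Callithrix_montanus)),((Papio_giganteus,Nomascus_albus),Peromyscus_vulgaris)),(Oryza_brevicauda,(Streptococcus_major,Gorilla_albus))).
From Clostridium_maculatus up to that node: 3 branches. From Oryza_brevicauda up to the same node: 2 branches. Total: 3 + 2 = 5.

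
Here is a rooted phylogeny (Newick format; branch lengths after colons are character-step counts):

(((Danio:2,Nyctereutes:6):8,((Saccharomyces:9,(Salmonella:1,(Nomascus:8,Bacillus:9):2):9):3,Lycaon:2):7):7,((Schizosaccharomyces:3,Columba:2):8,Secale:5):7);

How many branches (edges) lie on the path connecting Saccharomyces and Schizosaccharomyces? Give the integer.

The MRCA of Saccharomyces and Schizosaccharomyces is the root of the tree.
From Saccharomyces up to that node: 4 branches. From Schizosaccharomyces up to the same node: 3 branches. Total: 4 + 3 = 7.

7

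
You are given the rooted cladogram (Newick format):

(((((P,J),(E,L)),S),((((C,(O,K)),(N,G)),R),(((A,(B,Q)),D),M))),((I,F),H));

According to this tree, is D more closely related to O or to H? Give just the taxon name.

The MRCA of D and O subtends ((((C,(O,K)),(N,G)),R),(((A,(B,Q)),D),M)) (11 taxa).
The MRCA of D and H is the root, subtending the entire tree (19 taxa).
The first is nested inside the second, so D shares a more recent common ancestor with O.

O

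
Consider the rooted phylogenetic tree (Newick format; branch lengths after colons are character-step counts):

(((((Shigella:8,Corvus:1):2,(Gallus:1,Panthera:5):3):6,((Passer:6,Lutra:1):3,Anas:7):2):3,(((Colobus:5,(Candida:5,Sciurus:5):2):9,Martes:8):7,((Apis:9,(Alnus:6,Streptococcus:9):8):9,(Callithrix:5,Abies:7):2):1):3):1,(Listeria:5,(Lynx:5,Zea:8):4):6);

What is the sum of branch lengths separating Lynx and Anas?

28

The path runs Lynx → … → MRCA → … → Anas; the MRCA is the root of the tree.
Branch lengths along that path: 5 + 4 + 6 + 1 + 3 + 2 + 7 = 28.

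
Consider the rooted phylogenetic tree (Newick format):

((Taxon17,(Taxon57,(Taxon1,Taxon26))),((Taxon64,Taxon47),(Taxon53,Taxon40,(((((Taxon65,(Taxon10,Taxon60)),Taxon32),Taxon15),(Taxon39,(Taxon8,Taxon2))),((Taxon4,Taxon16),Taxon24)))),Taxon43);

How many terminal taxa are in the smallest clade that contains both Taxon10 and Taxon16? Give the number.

11

The MRCA of Taxon10 and Taxon16 is the node subtending (((((Taxon65,(Taxon10,Taxon60)),Taxon32),Taxon15),(Taxon39,(Taxon8,Taxon2))),((Taxon4,Taxon16),Taxon24)).
That clade contains 11 terminal taxa: Taxon10, Taxon15, Taxon16, Taxon2, Taxon24, Taxon32, Taxon39, Taxon4, Taxon60, Taxon65, Taxon8.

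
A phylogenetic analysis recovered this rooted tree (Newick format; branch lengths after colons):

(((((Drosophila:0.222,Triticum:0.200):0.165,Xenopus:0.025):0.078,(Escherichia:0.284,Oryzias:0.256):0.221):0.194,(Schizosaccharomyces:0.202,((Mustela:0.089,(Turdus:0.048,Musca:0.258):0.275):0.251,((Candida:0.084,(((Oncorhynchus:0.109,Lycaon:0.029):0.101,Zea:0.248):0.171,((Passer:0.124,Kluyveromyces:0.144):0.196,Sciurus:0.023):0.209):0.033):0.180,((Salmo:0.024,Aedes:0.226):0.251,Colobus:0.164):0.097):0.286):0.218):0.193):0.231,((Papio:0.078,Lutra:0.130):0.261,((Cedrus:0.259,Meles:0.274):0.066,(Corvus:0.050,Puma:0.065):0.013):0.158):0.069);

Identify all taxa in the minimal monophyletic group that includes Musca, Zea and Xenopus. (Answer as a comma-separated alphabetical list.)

Aedes, Candida, Colobus, Drosophila, Escherichia, Kluyveromyces, Lycaon, Musca, Mustela, Oncorhynchus, Oryzias, Passer, Salmo, Schizosaccharomyces, Sciurus, Triticum, Turdus, Xenopus, Zea

Tracing Musca: it sits inside (Turdus,Musca).
Tracing Zea: it sits inside ((Oncorhynchus,Lycaon),Zea).
Tracing Xenopus: it sits inside ((Drosophila,Triticum),Xenopus).
The smallest clade enclosing all 3 is ((((Drosophila,Triticum),Xenopus),(Escherichia,Oryzias)),(Schizosaccharomyces,((Mustela,(Turdus,Musca)),((Candida,(((Oncorhynchus,Lycaon),Zea),((Passer,Kluyveromyces),Sciurus))),((Salmo,Aedes),Colobus))))); the answer is its 19 terminal taxa in alphabetical order.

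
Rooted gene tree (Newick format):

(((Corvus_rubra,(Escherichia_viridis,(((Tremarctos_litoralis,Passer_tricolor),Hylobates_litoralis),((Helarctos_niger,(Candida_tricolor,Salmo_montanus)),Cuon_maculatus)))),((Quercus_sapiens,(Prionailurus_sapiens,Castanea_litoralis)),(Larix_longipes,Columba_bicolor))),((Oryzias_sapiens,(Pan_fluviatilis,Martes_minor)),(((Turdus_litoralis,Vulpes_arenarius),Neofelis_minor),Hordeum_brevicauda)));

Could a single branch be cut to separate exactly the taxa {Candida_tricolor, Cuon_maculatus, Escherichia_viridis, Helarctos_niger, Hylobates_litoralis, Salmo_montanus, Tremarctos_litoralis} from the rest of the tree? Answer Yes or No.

No

The MRCA of the listed taxa subtends (Escherichia_viridis,(((Tremarctos_litoralis,Passer_tricolor),Hylobates_litoralis),((Helarctos_niger,(Candida_tricolor,Salmo_montanus)),Cuon_maculatus))).
That clade also contains Passer_tricolor, which is not in the proposed group, so the group is not monophyletic.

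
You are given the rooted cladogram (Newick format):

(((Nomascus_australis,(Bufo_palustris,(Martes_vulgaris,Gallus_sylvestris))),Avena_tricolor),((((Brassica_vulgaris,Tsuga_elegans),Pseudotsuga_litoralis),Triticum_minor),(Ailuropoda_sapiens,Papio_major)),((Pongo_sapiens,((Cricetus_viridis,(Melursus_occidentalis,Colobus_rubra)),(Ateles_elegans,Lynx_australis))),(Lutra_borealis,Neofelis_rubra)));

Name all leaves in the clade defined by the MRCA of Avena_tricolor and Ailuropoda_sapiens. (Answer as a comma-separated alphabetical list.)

Ailuropoda_sapiens, Ateles_elegans, Avena_tricolor, Brassica_vulgaris, Bufo_palustris, Colobus_rubra, Cricetus_viridis, Gallus_sylvestris, Lutra_borealis, Lynx_australis, Martes_vulgaris, Melursus_occidentalis, Neofelis_rubra, Nomascus_australis, Papio_major, Pongo_sapiens, Pseudotsuga_litoralis, Triticum_minor, Tsuga_elegans

Tracing Avena_tricolor: it sits inside ((Nomascus_australis,(Bufo_palustris,(Martes_vulgaris,Gallus_sylvestris))),Avena_tricolor).
Tracing Ailuropoda_sapiens: it sits inside (Ailuropoda_sapiens,Papio_major).
The smallest clade enclosing both is the whole tree (their MRCA is the root), so the answer is all 19 tips in alphabetical order.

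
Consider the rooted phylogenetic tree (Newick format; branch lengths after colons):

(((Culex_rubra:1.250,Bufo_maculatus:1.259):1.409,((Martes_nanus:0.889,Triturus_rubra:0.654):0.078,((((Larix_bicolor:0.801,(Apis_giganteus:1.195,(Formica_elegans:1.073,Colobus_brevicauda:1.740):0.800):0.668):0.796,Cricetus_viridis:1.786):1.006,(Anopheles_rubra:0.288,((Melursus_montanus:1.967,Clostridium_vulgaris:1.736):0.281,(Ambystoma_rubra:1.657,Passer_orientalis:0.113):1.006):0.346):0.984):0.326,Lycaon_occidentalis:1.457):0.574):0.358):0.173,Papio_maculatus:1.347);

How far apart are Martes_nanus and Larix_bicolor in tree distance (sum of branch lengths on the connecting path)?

4.470

The path runs Martes_nanus → … → MRCA → … → Larix_bicolor; the MRCA is the node subtending ((Martes_nanus,Triturus_rubra),((((Larix_bicolor,(Apis_giganteus,(Formica_elegans,Colobus_brevicauda))),Cricetus_viridis),(Anopheles_rubra,((Melursus_montanus,Clostridium_vulgaris),(Ambystoma_rubra,Passer_orientalis)))),Lycaon_occidentalis)).
Branch lengths along that path: 0.889 + 0.078 + 0.574 + 0.326 + 1.006 + 0.796 + 0.801 = 4.470.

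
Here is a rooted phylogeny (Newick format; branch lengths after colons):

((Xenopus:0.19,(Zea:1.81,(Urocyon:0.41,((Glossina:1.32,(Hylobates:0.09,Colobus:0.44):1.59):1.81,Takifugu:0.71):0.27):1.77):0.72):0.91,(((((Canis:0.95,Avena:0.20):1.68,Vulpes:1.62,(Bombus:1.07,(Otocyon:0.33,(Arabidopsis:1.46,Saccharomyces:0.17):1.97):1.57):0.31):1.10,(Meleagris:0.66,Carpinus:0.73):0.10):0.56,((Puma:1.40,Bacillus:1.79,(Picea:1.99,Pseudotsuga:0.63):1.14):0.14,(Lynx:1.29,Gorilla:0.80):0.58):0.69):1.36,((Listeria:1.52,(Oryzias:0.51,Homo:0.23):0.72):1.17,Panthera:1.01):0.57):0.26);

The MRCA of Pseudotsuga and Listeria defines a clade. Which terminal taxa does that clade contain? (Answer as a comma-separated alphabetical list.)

Tracing Pseudotsuga: it sits inside (Picea,Pseudotsuga).
Tracing Listeria: it sits inside (Listeria,(Oryzias,Homo)).
The smallest clade enclosing both is (((((Canis,Avena),Vulpes,(Bombus,(Otocyon,(Arabidopsis,Saccharomyces)))),(Meleagris,Carpinus)),((Puma,Bacillus,(Picea,Pseudotsuga)),(Lynx,Gorilla))),((Listeria,(Oryzias,Homo)),Panthera)); the answer is its 19 terminal taxa in alphabetical order.

Arabidopsis, Avena, Bacillus, Bombus, Canis, Carpinus, Gorilla, Homo, Listeria, Lynx, Meleagris, Oryzias, Otocyon, Panthera, Picea, Pseudotsuga, Puma, Saccharomyces, Vulpes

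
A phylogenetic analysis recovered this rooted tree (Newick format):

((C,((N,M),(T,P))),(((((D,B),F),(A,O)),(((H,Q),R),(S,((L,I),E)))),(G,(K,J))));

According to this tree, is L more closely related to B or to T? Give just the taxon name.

B

The MRCA of L and B subtends ((((D,B),F),(A,O)),(((H,Q),R),(S,((L,I),E)))) (12 taxa).
The MRCA of L and T is the root, subtending the entire tree (20 taxa).
The first is nested inside the second, so L shares a more recent common ancestor with B.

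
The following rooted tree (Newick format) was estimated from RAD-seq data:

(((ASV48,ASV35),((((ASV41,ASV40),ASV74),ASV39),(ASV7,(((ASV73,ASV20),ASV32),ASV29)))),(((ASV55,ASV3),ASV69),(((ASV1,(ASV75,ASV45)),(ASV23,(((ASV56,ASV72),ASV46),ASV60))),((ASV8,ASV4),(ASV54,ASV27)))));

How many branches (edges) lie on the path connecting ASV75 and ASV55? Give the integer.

8

The MRCA of ASV75 and ASV55 is the node subtending (((ASV55,ASV3),ASV69),(((ASV1,(ASV75,ASV45)),(ASV23,(((ASV56,ASV72),ASV46),ASV60))),((ASV8,ASV4),(ASV54,ASV27)))).
From ASV75 up to that node: 5 branches. From ASV55 up to the same node: 3 branches. Total: 5 + 3 = 8.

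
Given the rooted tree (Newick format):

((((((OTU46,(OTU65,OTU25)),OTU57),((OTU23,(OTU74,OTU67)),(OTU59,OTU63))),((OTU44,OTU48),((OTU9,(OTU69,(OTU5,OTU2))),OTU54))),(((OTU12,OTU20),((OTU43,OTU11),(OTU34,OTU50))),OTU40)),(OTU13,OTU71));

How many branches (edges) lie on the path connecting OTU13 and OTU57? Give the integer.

7

The MRCA of OTU13 and OTU57 is the root of the tree.
From OTU13 up to that node: 2 branches. From OTU57 up to the same node: 5 branches. Total: 2 + 5 = 7.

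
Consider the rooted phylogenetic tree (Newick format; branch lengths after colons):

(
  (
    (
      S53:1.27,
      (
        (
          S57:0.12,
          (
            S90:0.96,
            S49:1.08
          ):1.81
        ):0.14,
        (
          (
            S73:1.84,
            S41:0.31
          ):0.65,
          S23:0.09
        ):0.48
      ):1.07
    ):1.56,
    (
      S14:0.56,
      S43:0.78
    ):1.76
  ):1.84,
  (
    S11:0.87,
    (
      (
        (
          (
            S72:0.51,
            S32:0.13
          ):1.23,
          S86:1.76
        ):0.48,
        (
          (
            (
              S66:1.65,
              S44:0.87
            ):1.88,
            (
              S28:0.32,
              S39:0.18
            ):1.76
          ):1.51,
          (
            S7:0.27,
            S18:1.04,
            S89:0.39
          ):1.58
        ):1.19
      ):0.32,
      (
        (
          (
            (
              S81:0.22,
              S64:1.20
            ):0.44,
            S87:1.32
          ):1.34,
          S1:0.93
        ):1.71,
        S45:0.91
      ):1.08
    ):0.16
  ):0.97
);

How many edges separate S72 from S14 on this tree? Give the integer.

9

The MRCA of S72 and S14 is the root of the tree.
From S72 up to that node: 6 branches. From S14 up to the same node: 3 branches. Total: 6 + 3 = 9.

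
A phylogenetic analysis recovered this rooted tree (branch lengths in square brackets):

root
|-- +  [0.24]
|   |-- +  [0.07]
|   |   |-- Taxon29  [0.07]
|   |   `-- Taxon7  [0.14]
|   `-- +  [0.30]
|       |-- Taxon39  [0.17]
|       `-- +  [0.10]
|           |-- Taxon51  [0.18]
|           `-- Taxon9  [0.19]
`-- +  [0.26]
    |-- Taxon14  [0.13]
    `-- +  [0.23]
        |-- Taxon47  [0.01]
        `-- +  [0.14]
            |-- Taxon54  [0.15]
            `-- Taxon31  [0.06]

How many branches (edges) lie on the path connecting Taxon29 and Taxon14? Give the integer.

The MRCA of Taxon29 and Taxon14 is the root of the tree.
From Taxon29 up to that node: 3 branches. From Taxon14 up to the same node: 2 branches. Total: 3 + 2 = 5.

5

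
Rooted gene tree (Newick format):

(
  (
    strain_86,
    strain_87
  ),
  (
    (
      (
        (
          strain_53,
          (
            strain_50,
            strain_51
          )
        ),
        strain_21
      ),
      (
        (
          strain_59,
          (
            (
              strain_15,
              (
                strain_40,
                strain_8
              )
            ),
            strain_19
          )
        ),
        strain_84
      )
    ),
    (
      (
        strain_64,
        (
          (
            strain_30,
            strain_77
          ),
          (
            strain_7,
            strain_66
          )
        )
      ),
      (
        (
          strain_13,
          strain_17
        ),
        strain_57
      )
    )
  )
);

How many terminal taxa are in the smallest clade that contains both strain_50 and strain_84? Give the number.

10

The MRCA of strain_50 and strain_84 is the node subtending (((strain_53,(strain_50,strain_51)),strain_21),((strain_59,((strain_15,(strain_40,strain_8)),strain_19)),strain_84)).
That clade contains 10 terminal taxa: strain_15, strain_19, strain_21, strain_40, strain_50, strain_51, strain_53, strain_59, strain_8, strain_84.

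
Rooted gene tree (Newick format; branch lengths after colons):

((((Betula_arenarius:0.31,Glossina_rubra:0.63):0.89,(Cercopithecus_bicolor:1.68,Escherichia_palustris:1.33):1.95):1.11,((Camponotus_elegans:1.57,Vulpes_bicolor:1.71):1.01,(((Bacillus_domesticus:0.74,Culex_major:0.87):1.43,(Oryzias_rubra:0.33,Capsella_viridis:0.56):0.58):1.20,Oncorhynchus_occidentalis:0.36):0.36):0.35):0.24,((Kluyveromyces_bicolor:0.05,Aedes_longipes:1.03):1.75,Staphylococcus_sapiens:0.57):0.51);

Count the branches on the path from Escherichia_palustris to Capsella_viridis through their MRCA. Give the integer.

The MRCA of Escherichia_palustris and Capsella_viridis is the node subtending (((Betula_arenarius,Glossina_rubra),(Cercopithecus_bicolor,Escherichia_palustris)),((Camponotus_elegans,Vulpes_bicolor),(((Bacillus_domesticus,Culex_major),(Oryzias_rubra,Capsella_viridis)),Oncorhynchus_occidentalis))).
From Escherichia_palustris up to that node: 3 branches. From Capsella_viridis up to the same node: 5 branches. Total: 3 + 5 = 8.

8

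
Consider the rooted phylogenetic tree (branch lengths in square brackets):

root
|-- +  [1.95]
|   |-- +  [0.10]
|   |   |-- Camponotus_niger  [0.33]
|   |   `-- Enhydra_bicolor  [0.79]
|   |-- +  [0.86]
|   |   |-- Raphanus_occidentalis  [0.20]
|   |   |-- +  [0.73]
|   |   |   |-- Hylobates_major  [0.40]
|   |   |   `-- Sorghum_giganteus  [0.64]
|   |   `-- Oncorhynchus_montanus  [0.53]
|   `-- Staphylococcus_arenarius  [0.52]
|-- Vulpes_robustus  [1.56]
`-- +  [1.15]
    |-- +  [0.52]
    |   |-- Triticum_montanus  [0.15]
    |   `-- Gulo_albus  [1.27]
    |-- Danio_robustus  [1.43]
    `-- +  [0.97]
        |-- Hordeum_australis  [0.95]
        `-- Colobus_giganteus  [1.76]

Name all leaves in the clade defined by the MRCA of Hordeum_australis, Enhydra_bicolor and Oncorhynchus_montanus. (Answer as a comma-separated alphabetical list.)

Camponotus_niger, Colobus_giganteus, Danio_robustus, Enhydra_bicolor, Gulo_albus, Hordeum_australis, Hylobates_major, Oncorhynchus_montanus, Raphanus_occidentalis, Sorghum_giganteus, Staphylococcus_arenarius, Triticum_montanus, Vulpes_robustus

Tracing Hordeum_australis: it sits inside (Hordeum_australis,Colobus_giganteus).
Tracing Enhydra_bicolor: it sits inside (Camponotus_niger,Enhydra_bicolor).
Tracing Oncorhynchus_montanus: it sits inside (Raphanus_occidentalis,(Hylobates_major,Sorghum_giganteus),Oncorhynchus_montanus).
The smallest clade enclosing all 3 is the whole tree (their MRCA is the root), so the answer is all 13 tips in alphabetical order.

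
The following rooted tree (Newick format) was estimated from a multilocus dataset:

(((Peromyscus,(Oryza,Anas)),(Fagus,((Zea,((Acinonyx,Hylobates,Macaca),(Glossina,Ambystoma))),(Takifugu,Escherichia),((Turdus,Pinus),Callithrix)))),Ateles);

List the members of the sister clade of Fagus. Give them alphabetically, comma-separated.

Acinonyx, Ambystoma, Callithrix, Escherichia, Glossina, Hylobates, Macaca, Pinus, Takifugu, Turdus, Zea

Fagus attaches to the tree at the node subtending (Fagus,((Zea,((Acinonyx,Hylobates,Macaca),(Glossina,Ambystoma))),(Takifugu,Escherichia),((Turdus,Pinus),Callithrix))).
The other lineage descending from that same node — the sister group — is ((Zea,((Acinonyx,Hylobates,Macaca),(Glossina,Ambystoma))),(Takifugu,Escherichia),((Turdus,Pinus),Callithrix)); its 11 tips in alphabetical order are the answer.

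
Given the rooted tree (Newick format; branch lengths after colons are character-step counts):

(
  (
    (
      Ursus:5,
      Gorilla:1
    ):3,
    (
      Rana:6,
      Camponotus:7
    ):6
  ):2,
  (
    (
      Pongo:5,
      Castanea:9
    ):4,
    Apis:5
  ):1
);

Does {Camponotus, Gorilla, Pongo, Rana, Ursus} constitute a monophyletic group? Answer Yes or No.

The MRCA of the listed taxa is the root, so the smallest clade containing them is the whole tree.
That clade also contains Apis, Castanea, which are not in the proposed group, so the group is not monophyletic.

No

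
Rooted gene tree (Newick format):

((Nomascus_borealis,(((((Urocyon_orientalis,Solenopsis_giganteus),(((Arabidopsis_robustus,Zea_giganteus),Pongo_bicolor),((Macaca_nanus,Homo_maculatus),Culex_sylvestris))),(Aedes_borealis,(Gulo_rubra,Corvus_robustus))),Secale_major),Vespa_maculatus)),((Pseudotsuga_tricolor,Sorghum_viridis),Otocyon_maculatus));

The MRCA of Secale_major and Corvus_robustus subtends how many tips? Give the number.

The MRCA of Secale_major and Corvus_robustus is the node subtending ((((Urocyon_orientalis,Solenopsis_giganteus),(((Arabidopsis_robustus,Zea_giganteus),Pongo_bicolor),((Macaca_nanus,Homo_maculatus),Culex_sylvestris))),(Aedes_borealis,(Gulo_rubra,Corvus_robustus))),Secale_major).
That clade contains 12 terminal taxa: Aedes_borealis, Arabidopsis_robustus, Corvus_robustus, Culex_sylvestris, Gulo_rubra, Homo_maculatus, Macaca_nanus, Pongo_bicolor, Secale_major, Solenopsis_giganteus, Urocyon_orientalis, Zea_giganteus.

12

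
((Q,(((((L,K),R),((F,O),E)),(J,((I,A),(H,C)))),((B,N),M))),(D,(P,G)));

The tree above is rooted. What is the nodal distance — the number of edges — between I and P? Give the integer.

10

The MRCA of I and P is the root of the tree.
From I up to that node: 7 branches. From P up to the same node: 3 branches. Total: 7 + 3 = 10.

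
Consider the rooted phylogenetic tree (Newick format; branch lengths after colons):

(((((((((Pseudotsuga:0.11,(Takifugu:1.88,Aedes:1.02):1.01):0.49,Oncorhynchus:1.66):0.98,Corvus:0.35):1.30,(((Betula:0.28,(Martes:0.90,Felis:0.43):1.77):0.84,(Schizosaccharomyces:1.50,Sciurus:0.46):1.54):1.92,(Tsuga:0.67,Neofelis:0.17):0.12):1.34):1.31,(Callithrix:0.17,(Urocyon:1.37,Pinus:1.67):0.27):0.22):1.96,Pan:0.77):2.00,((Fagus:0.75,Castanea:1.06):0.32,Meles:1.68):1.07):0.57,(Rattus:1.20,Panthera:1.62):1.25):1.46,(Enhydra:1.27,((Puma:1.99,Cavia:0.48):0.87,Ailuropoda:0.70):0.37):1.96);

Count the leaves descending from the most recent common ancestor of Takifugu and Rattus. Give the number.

21

The MRCA of Takifugu and Rattus is the node subtending ((((((((Pseudotsuga,(Takifugu,Aedes)),Oncorhynchus),Corvus),(((Betula,(Martes,Felis)),(Schizosaccharomyces,Sciurus)),(Tsuga,Neofelis))),(Callithrix,(Urocyon,Pinus))),Pan),((Fagus,Castanea),Meles)),(Rattus,Panthera)).
That clade contains 21 terminal taxa: Aedes, Betula, Callithrix, Castanea, Corvus, Fagus, Felis, Martes, Meles, Neofelis, Oncorhynchus, Pan, Panthera, Pinus, Pseudotsuga, Rattus, Schizosaccharomyces, Sciurus, Takifugu, Tsuga, Urocyon.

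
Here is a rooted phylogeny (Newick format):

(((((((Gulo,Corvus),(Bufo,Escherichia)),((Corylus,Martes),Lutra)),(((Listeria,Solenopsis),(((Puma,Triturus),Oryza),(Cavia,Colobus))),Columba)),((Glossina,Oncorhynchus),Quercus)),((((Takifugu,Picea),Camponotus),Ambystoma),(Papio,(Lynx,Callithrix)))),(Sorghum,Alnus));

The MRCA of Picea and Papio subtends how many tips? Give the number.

The MRCA of Picea and Papio is the node subtending ((((Takifugu,Picea),Camponotus),Ambystoma),(Papio,(Lynx,Callithrix))).
That clade contains 7 terminal taxa: Ambystoma, Callithrix, Camponotus, Lynx, Papio, Picea, Takifugu.

7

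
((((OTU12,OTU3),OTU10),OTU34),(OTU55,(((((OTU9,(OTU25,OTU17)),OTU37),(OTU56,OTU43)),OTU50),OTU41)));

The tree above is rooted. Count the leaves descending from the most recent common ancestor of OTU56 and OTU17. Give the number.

The MRCA of OTU56 and OTU17 is the node subtending (((OTU9,(OTU25,OTU17)),OTU37),(OTU56,OTU43)).
That clade contains 6 terminal taxa: OTU17, OTU25, OTU37, OTU43, OTU56, OTU9.

6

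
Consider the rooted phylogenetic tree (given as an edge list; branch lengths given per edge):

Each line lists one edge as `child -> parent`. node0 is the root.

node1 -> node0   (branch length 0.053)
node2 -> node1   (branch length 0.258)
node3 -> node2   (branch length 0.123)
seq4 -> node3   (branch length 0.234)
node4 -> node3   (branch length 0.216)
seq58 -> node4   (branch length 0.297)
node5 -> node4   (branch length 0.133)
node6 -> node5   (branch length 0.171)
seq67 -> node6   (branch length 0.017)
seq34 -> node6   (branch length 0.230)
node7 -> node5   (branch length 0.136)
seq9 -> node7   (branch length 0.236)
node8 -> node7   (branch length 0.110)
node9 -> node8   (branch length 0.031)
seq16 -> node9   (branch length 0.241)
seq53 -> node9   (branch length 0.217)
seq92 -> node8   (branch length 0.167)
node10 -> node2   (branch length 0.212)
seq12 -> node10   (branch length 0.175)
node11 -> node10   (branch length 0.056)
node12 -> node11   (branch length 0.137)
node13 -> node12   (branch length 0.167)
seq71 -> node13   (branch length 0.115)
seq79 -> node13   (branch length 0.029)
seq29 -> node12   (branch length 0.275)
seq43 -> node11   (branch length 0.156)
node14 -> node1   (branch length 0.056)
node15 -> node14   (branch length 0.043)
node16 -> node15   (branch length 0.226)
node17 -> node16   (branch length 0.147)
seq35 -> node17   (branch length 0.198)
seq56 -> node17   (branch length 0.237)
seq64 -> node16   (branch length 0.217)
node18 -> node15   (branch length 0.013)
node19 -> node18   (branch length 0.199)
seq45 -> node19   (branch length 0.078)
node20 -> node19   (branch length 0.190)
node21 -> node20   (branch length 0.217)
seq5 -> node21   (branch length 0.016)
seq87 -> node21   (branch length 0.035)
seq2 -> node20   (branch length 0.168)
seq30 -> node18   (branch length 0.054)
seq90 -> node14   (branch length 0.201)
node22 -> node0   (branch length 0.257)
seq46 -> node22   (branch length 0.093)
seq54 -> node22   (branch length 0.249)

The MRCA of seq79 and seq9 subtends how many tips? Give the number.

13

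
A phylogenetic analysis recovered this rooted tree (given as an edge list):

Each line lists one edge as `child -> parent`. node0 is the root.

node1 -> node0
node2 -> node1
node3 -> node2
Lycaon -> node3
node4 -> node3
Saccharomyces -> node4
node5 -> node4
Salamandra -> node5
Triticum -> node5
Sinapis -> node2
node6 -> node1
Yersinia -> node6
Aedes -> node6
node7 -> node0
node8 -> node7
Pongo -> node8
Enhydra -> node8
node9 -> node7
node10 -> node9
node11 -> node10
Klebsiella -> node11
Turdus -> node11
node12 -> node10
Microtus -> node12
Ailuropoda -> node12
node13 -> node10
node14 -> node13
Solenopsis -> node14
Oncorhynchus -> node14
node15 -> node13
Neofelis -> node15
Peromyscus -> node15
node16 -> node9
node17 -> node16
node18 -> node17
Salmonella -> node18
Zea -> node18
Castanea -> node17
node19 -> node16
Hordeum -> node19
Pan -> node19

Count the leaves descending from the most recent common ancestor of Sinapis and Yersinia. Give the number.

7

The MRCA of Sinapis and Yersinia is the node subtending (((Lycaon,(Saccharomyces,(Salamandra,Triticum))),Sinapis),(Yersinia,Aedes)).
That clade contains 7 terminal taxa: Aedes, Lycaon, Saccharomyces, Salamandra, Sinapis, Triticum, Yersinia.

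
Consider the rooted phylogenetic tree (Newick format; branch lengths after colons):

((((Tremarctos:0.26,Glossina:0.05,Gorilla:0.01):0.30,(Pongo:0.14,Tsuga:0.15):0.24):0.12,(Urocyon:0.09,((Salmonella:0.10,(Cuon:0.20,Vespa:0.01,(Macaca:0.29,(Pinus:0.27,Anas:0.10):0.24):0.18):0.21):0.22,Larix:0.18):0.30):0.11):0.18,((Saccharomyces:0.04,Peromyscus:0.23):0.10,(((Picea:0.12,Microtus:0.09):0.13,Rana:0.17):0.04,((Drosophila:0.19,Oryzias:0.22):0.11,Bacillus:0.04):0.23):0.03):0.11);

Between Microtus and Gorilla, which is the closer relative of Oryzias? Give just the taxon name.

The MRCA of Oryzias and Microtus subtends (((Picea,Microtus),Rana),((Drosophila,Oryzias),Bacillus)) (6 taxa).
The MRCA of Oryzias and Gorilla is the root, subtending the entire tree (21 taxa).
The first is nested inside the second, so Oryzias shares a more recent common ancestor with Microtus.

Microtus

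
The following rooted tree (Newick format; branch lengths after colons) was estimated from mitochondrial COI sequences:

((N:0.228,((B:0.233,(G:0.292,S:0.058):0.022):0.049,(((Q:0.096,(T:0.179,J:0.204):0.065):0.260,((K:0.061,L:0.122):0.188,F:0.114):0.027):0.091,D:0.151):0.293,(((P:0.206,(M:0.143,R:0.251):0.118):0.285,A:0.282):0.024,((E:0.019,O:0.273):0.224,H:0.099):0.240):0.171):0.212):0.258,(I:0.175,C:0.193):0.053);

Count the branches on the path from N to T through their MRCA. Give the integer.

7

The MRCA of N and T is the node subtending (N,((B,(G,S)),(((Q,(T,J)),((K,L),F)),D),(((P,(M,R)),A),((E,O),H)))).
From N up to that node: 1 branch. From T up to the same node: 6 branches. Total: 1 + 6 = 7.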